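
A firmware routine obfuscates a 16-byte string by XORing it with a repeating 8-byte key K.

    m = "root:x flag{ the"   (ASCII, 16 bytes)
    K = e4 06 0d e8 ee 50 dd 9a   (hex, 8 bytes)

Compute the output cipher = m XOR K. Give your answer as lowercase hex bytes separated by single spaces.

96 69 62 9c d4 28 fd fc 88 67 6a 93 ce 24 b5 ff

The 8-byte key repeats, so the effective keystream is e4 06 0d e8 ee 50 dd 9a e4 06 0d e8 ee 50 dd 9a.
byte 0: 01110010 xor 11100100 = 10010110
byte 1: 01101111 xor 00000110 = 01101001
byte 2: 01101111 xor 00001101 = 01100010
byte 3: 01110100 xor 11101000 = 10011100
byte 4: 00111010 xor 11101110 = 11010100
byte 5: 01111000 xor 01010000 = 00101000
byte 6: 00100000 xor 11011101 = 11111101
byte 7: 01100110 xor 10011010 = 11111100
byte 8: 01101100 xor 11100100 = 10001000
byte 9: 01100001 xor 00000110 = 01100111
byte 10: 01100111 xor 00001101 = 01101010
byte 11: 01111011 xor 11101000 = 10010011
byte 12: 00100000 xor 11101110 = 11001110
byte 13: 01110100 xor 01010000 = 00100100
byte 14: 01101000 xor 11011101 = 10110101
byte 15: 01100101 xor 10011010 = 11111111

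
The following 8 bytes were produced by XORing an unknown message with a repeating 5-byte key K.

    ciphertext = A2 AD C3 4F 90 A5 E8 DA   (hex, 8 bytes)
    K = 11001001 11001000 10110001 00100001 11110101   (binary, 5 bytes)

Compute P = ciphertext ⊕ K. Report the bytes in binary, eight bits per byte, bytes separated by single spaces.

The 5-byte key repeats, so the effective keystream is c9 c8 b1 21 f5 c9 c8 b1.
byte 0: a2 ⊕ c9 = 6b
byte 1: ad ⊕ c8 = 65
byte 2: c3 ⊕ b1 = 72
byte 3: 4f ⊕ 21 = 6e
byte 4: 90 ⊕ f5 = 65
byte 5: a5 ⊕ c9 = 6c
byte 6: e8 ⊕ c8 = 20
byte 7: da ⊕ b1 = 6b

01101011 01100101 01110010 01101110 01100101 01101100 00100000 01101011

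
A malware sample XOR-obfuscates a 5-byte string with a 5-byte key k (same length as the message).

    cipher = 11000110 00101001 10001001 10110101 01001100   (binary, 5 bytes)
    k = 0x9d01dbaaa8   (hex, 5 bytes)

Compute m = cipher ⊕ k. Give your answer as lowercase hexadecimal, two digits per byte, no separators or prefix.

11000110 XOR 10011101 = 01011011
00101001 XOR 00000001 = 00101000
10001001 XOR 11011011 = 01010010
10110101 XOR 10101010 = 00011111
01001100 XOR 10101000 = 11100100

5b28521fe4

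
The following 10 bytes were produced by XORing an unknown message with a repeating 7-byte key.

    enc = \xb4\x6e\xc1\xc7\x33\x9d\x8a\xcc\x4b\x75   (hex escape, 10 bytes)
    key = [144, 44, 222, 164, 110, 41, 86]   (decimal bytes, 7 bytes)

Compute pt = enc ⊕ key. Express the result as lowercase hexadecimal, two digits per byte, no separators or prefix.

The 7-byte key repeats, so the effective keystream is 90 2c de a4 6e 29 56 90 2c de.
byte 0: b4 xor 90 = 24
byte 1: 6e xor 2c = 42
byte 2: c1 xor de = 1f
byte 3: c7 xor a4 = 63
byte 4: 33 xor 6e = 5d
byte 5: 9d xor 29 = b4
byte 6: 8a xor 56 = dc
byte 7: cc xor 90 = 5c
byte 8: 4b xor 2c = 67
byte 9: 75 xor de = ab

24421f635db4dc5c67ab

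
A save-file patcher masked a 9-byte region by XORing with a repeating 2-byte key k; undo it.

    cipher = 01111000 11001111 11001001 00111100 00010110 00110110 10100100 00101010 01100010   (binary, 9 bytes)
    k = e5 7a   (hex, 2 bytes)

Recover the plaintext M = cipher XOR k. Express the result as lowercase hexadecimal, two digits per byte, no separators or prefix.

The 2-byte key repeats, so the effective keystream is e5 7a e5 7a e5 7a e5 7a e5.
byte 0: 01111000 xor 11100101 = 10011101
byte 1: 11001111 xor 01111010 = 10110101
byte 2: 11001001 xor 11100101 = 00101100
byte 3: 00111100 xor 01111010 = 01000110
byte 4: 00010110 xor 11100101 = 11110011
byte 5: 00110110 xor 01111010 = 01001100
byte 6: 10100100 xor 11100101 = 01000001
byte 7: 00101010 xor 01111010 = 01010000
byte 8: 01100010 xor 11100101 = 10000111

9db52c46f34c415087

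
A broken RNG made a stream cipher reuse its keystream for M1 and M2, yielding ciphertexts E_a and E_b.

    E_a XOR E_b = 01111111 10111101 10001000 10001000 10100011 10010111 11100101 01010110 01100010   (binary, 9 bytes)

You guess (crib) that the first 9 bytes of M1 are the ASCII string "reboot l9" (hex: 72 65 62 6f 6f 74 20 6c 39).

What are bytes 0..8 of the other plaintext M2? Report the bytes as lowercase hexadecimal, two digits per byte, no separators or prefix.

Since E_a ⊕ E_b = M1 ⊕ M2, XORing with the guessed M1 bytes yields the corresponding M2 bytes: M2 = (E_a ⊕ E_b) ⊕ M1.
7f ⊕ 72 = 0d
bd ⊕ 65 = d8
88 ⊕ 62 = ea
88 ⊕ 6f = e7
a3 ⊕ 6f = cc
97 ⊕ 74 = e3
e5 ⊕ 20 = c5
56 ⊕ 6c = 3a
62 ⊕ 39 = 5b

0dd8eae7cce3c53a5b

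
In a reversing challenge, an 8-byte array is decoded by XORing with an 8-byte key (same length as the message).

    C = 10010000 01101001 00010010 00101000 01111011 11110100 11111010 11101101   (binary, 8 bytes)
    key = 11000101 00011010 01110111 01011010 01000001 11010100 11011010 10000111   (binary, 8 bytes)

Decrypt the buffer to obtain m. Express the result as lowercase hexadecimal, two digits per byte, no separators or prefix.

557365723a20206a

90 ^ c5 = 55
69 ^ 1a = 73
12 ^ 77 = 65
28 ^ 5a = 72
7b ^ 41 = 3a
f4 ^ d4 = 20
fa ^ da = 20
ed ^ 87 = 6a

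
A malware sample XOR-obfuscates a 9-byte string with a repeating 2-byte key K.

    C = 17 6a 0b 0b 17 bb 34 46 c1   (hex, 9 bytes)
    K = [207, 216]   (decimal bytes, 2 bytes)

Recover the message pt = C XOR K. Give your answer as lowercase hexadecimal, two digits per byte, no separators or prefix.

The 2-byte key repeats, so the effective keystream is cf d8 cf d8 cf d8 cf d8 cf.
byte 0:  23 XOR 207 = 216
byte 1: 106 XOR 216 = 178
byte 2:  11 XOR 207 = 196
byte 3:  11 XOR 216 = 211
byte 4:  23 XOR 207 = 216
byte 5: 187 XOR 216 =  99
byte 6:  52 XOR 207 = 251
byte 7:  70 XOR 216 = 158
byte 8: 193 XOR 207 =  14

d8b2c4d3d863fb9e0e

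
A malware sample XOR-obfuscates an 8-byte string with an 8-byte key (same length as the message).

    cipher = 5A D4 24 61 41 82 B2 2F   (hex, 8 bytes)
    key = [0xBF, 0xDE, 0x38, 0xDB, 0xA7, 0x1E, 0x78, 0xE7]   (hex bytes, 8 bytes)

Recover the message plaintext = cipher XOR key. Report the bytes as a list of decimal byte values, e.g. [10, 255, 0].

XOR is its own inverse, so applying the key byte-wise gives the result directly.
5a ^ bf = e5
d4 ^ de = 0a
24 ^ 38 = 1c
61 ^ db = ba
41 ^ a7 = e6
82 ^ 1e = 9c
b2 ^ 78 = ca
2f ^ e7 = c8

[229, 10, 28, 186, 230, 156, 202, 200]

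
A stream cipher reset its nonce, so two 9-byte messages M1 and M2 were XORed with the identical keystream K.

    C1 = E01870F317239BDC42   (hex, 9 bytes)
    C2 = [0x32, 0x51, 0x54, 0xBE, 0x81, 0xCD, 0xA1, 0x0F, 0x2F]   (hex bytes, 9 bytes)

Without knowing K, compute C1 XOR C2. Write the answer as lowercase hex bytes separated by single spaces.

C1 ⊕ C2 = (M1 ⊕ K) ⊕ (M2 ⊕ K) = M1 ⊕ M2 — the shared key cancels under XOR.
e0 ^ 32 = d2
18 ^ 51 = 49
70 ^ 54 = 24
f3 ^ be = 4d
17 ^ 81 = 96
23 ^ cd = ee
9b ^ a1 = 3a
dc ^ 0f = d3
42 ^ 2f = 6d

d2 49 24 4d 96 ee 3a d3 6d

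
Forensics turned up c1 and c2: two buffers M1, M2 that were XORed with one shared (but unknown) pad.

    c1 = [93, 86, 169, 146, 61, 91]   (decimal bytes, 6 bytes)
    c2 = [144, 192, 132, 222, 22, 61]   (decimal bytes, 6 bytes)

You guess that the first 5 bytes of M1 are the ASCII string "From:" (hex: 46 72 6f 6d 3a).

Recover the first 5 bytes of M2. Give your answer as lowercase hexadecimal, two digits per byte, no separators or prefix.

First, c1 ⊕ c2 = (M1 ⊕ K) ⊕ (M2 ⊕ K) = M1 ⊕ M2, so the key drops out. Then M2 = (M1 ⊕ M2) ⊕ M1 over the first 5 bytes.
byte 0: (5d ^ 90) ^ 46 = cd ^ 46 = 8b
byte 1: (56 ^ c0) ^ 72 = 96 ^ 72 = e4
byte 2: (a9 ^ 84) ^ 6f = 2d ^ 6f = 42
byte 3: (92 ^ de) ^ 6d = 4c ^ 6d = 21
byte 4: (3d ^ 16) ^ 3a = 2b ^ 3a = 11

8be4422111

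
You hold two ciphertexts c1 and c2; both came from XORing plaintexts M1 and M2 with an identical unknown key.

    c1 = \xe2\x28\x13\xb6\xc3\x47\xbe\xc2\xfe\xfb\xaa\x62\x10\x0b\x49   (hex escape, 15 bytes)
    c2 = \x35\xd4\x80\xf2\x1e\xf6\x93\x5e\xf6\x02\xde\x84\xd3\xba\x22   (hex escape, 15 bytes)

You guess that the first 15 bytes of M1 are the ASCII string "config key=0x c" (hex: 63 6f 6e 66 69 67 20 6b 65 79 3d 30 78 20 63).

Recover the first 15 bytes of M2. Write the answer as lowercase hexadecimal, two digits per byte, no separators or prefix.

First, c1 ⊕ c2 = (M1 ⊕ K) ⊕ (M2 ⊕ K) = M1 ⊕ M2, so the key drops out. Then M2 = (M1 ⊕ M2) ⊕ M1 over the first 15 bytes.
byte 0: (e2 xor 35) xor 63 = d7 xor 63 = b4
byte 1: (28 xor d4) xor 6f = fc xor 6f = 93
byte 2: (13 xor 80) xor 6e = 93 xor 6e = fd
byte 3: (b6 xor f2) xor 66 = 44 xor 66 = 22
byte 4: (c3 xor 1e) xor 69 = dd xor 69 = b4
byte 5: (47 xor f6) xor 67 = b1 xor 67 = d6
byte 6: (be xor 93) xor 20 = 2d xor 20 = 0d
byte 7: (c2 xor 5e) xor 6b = 9c xor 6b = f7
byte 8: (fe xor f6) xor 65 = 08 xor 65 = 6d
byte 9: (fb xor 02) xor 79 = f9 xor 79 = 80
byte 10: (aa xor de) xor 3d = 74 xor 3d = 49
byte 11: (62 xor 84) xor 30 = e6 xor 30 = d6
byte 12: (10 xor d3) xor 78 = c3 xor 78 = bb
byte 13: (0b xor ba) xor 20 = b1 xor 20 = 91
byte 14: (49 xor 22) xor 63 = 6b xor 63 = 08

b493fd22b4d60df76d8049d6bb9108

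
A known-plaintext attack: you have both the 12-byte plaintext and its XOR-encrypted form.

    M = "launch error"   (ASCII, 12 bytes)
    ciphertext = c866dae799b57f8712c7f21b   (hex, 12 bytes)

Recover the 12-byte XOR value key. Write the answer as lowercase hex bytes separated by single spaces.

Since ciphertext = M ⊕ key, XORing both sides with M gives key = M ⊕ ciphertext.
108 xor 200 = 164
 97 xor 102 =   7
117 xor 218 = 175
110 xor 231 = 137
 99 xor 153 = 250
104 xor 181 = 221
 32 xor 127 =  95
101 xor 135 = 226
114 xor  18 =  96
114 xor 199 = 181
111 xor 242 = 157
114 xor  27 = 105

a4 07 af 89 fa dd 5f e2 60 b5 9d 69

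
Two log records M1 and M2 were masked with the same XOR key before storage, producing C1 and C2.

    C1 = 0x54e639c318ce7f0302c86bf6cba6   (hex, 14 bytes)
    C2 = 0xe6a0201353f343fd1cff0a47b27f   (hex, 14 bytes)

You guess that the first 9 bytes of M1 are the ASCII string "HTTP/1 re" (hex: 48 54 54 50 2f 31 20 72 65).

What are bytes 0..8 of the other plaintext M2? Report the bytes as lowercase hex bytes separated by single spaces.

First, C1 ⊕ C2 = (M1 ⊕ K) ⊕ (M2 ⊕ K) = M1 ⊕ M2, so the key drops out. Then M2 = (M1 ⊕ M2) ⊕ M1 over the first 9 bytes.
byte 0: (54 ⊕ e6) ⊕ 48 = b2 ⊕ 48 = fa
byte 1: (e6 ⊕ a0) ⊕ 54 = 46 ⊕ 54 = 12
byte 2: (39 ⊕ 20) ⊕ 54 = 19 ⊕ 54 = 4d
byte 3: (c3 ⊕ 13) ⊕ 50 = d0 ⊕ 50 = 80
byte 4: (18 ⊕ 53) ⊕ 2f = 4b ⊕ 2f = 64
byte 5: (ce ⊕ f3) ⊕ 31 = 3d ⊕ 31 = 0c
byte 6: (7f ⊕ 43) ⊕ 20 = 3c ⊕ 20 = 1c
byte 7: (03 ⊕ fd) ⊕ 72 = fe ⊕ 72 = 8c
byte 8: (02 ⊕ 1c) ⊕ 65 = 1e ⊕ 65 = 7b

fa 12 4d 80 64 0c 1c 8c 7b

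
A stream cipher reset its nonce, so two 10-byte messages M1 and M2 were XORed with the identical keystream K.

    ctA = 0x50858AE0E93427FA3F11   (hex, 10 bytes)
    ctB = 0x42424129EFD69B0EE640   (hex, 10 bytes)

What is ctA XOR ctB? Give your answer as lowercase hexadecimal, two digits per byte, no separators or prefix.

12c7cbc906e2bcf4d951

ctA ⊕ ctB = (M1 ⊕ K) ⊕ (M2 ⊕ K) = M1 ⊕ M2 — the shared key cancels under XOR.
50 ⊕ 42 = 12
85 ⊕ 42 = c7
8a ⊕ 41 = cb
e0 ⊕ 29 = c9
e9 ⊕ ef = 06
34 ⊕ d6 = e2
27 ⊕ 9b = bc
fa ⊕ 0e = f4
3f ⊕ e6 = d9
11 ⊕ 40 = 51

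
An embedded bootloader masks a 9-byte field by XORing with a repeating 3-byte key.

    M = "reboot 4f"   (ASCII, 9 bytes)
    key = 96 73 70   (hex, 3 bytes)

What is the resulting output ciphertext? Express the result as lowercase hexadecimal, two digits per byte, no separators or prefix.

e41612f91c04b64716

The 3-byte key repeats, so the effective keystream is 96 73 70 96 73 70 96 73 70.
byte 0: 72 xor 96 = e4
byte 1: 65 xor 73 = 16
byte 2: 62 xor 70 = 12
byte 3: 6f xor 96 = f9
byte 4: 6f xor 73 = 1c
byte 5: 74 xor 70 = 04
byte 6: 20 xor 96 = b6
byte 7: 34 xor 73 = 47
byte 8: 66 xor 70 = 16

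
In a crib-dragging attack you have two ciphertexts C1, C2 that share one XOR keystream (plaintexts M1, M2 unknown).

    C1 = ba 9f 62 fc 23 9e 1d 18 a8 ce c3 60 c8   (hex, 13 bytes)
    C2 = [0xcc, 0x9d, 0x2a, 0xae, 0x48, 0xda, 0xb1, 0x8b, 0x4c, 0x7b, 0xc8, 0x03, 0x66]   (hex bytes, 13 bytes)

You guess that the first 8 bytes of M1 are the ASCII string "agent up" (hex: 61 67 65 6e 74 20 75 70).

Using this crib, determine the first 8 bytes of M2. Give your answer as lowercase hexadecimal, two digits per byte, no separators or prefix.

First, C1 ⊕ C2 = (M1 ⊕ K) ⊕ (M2 ⊕ K) = M1 ⊕ M2, so the key drops out. Then M2 = (M1 ⊕ M2) ⊕ M1 over the first 8 bytes.
byte 0: (ba xor cc) xor 61 = 76 xor 61 = 17
byte 1: (9f xor 9d) xor 67 = 02 xor 67 = 65
byte 2: (62 xor 2a) xor 65 = 48 xor 65 = 2d
byte 3: (fc xor ae) xor 6e = 52 xor 6e = 3c
byte 4: (23 xor 48) xor 74 = 6b xor 74 = 1f
byte 5: (9e xor da) xor 20 = 44 xor 20 = 64
byte 6: (1d xor b1) xor 75 = ac xor 75 = d9
byte 7: (18 xor 8b) xor 70 = 93 xor 70 = e3

17652d3c1f64d9e3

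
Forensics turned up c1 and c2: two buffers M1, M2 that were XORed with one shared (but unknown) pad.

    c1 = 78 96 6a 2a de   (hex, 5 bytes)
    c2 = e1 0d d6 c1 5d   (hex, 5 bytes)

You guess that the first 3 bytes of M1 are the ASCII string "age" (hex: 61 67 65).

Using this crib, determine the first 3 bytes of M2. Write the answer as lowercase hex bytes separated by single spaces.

f8 fc d9

First, c1 ⊕ c2 = (M1 ⊕ K) ⊕ (M2 ⊕ K) = M1 ⊕ M2, so the key drops out. Then M2 = (M1 ⊕ M2) ⊕ M1 over the first 3 bytes.
byte 0: (78 xor e1) xor 61 = 99 xor 61 = f8
byte 1: (96 xor 0d) xor 67 = 9b xor 67 = fc
byte 2: (6a xor d6) xor 65 = bc xor 65 = d9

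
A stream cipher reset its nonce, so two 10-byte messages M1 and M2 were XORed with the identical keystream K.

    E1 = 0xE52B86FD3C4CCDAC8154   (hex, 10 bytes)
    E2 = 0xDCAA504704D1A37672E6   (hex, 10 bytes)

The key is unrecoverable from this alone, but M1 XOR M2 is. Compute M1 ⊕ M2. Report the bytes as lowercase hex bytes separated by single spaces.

E1 ⊕ E2 = (M1 ⊕ K) ⊕ (M2 ⊕ K) = M1 ⊕ M2 — the shared key cancels under XOR.
e5 ^ dc = 39
2b ^ aa = 81
86 ^ 50 = d6
fd ^ 47 = ba
3c ^ 04 = 38
4c ^ d1 = 9d
cd ^ a3 = 6e
ac ^ 76 = da
81 ^ 72 = f3
54 ^ e6 = b2

39 81 d6 ba 38 9d 6e da f3 b2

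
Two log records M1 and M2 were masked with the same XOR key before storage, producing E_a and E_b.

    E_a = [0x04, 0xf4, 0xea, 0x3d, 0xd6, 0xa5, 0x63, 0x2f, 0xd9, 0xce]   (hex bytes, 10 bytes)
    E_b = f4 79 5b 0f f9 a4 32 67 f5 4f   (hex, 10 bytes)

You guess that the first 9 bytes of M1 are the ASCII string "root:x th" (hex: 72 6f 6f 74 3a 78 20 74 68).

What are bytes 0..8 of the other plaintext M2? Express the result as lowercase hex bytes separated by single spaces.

First, E_a ⊕ E_b = (M1 ⊕ K) ⊕ (M2 ⊕ K) = M1 ⊕ M2, so the key drops out. Then M2 = (M1 ⊕ M2) ⊕ M1 over the first 9 bytes.
byte 0: (04 ^ f4) ^ 72 = f0 ^ 72 = 82
byte 1: (f4 ^ 79) ^ 6f = 8d ^ 6f = e2
byte 2: (ea ^ 5b) ^ 6f = b1 ^ 6f = de
byte 3: (3d ^ 0f) ^ 74 = 32 ^ 74 = 46
byte 4: (d6 ^ f9) ^ 3a = 2f ^ 3a = 15
byte 5: (a5 ^ a4) ^ 78 = 01 ^ 78 = 79
byte 6: (63 ^ 32) ^ 20 = 51 ^ 20 = 71
byte 7: (2f ^ 67) ^ 74 = 48 ^ 74 = 3c
byte 8: (d9 ^ f5) ^ 68 = 2c ^ 68 = 44

82 e2 de 46 15 79 71 3c 44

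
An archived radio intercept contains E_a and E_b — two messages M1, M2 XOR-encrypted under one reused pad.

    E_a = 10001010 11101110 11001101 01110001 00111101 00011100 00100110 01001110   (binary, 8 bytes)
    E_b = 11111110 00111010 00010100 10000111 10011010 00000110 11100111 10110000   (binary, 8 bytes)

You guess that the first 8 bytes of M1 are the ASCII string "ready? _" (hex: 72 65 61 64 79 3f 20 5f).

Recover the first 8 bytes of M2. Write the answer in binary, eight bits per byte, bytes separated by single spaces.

00000110 10110001 10111000 10010010 11011110 00100101 11100001 10100001

First, E_a ⊕ E_b = (M1 ⊕ K) ⊕ (M2 ⊕ K) = M1 ⊕ M2, so the key drops out. Then M2 = (M1 ⊕ M2) ⊕ M1 over the first 8 bytes.
byte 0: (8a ^ fe) ^ 72 = 74 ^ 72 = 06
byte 1: (ee ^ 3a) ^ 65 = d4 ^ 65 = b1
byte 2: (cd ^ 14) ^ 61 = d9 ^ 61 = b8
byte 3: (71 ^ 87) ^ 64 = f6 ^ 64 = 92
byte 4: (3d ^ 9a) ^ 79 = a7 ^ 79 = de
byte 5: (1c ^ 06) ^ 3f = 1a ^ 3f = 25
byte 6: (26 ^ e7) ^ 20 = c1 ^ 20 = e1
byte 7: (4e ^ b0) ^ 5f = fe ^ 5f = a1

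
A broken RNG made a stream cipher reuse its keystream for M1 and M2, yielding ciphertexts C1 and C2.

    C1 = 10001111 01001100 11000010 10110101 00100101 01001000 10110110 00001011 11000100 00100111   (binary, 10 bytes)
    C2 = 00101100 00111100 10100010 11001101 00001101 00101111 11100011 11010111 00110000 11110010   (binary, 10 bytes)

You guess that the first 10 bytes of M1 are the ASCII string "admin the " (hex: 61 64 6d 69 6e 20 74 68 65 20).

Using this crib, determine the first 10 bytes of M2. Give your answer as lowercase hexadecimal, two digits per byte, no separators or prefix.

First, C1 ⊕ C2 = (M1 ⊕ K) ⊕ (M2 ⊕ K) = M1 ⊕ M2, so the key drops out. Then M2 = (M1 ⊕ M2) ⊕ M1 over the first 10 bytes.
byte 0: (8f XOR 2c) XOR 61 = a3 XOR 61 = c2
byte 1: (4c XOR 3c) XOR 64 = 70 XOR 64 = 14
byte 2: (c2 XOR a2) XOR 6d = 60 XOR 6d = 0d
byte 3: (b5 XOR cd) XOR 69 = 78 XOR 69 = 11
byte 4: (25 XOR 0d) XOR 6e = 28 XOR 6e = 46
byte 5: (48 XOR 2f) XOR 20 = 67 XOR 20 = 47
byte 6: (b6 XOR e3) XOR 74 = 55 XOR 74 = 21
byte 7: (0b XOR d7) XOR 68 = dc XOR 68 = b4
byte 8: (c4 XOR 30) XOR 65 = f4 XOR 65 = 91
byte 9: (27 XOR f2) XOR 20 = d5 XOR 20 = f5

c2140d11464721b491f5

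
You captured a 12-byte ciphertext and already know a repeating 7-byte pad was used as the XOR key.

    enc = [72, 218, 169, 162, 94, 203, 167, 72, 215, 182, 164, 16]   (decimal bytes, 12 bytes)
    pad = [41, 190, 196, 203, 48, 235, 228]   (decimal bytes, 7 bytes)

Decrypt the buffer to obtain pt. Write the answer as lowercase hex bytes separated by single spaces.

The 7-byte key repeats, so the effective keystream is 29 be c4 cb 30 eb e4 29 be c4 cb 30.
byte 0: 48 ^ 29 = 61
byte 1: da ^ be = 64
byte 2: a9 ^ c4 = 6d
byte 3: a2 ^ cb = 69
byte 4: 5e ^ 30 = 6e
byte 5: cb ^ eb = 20
byte 6: a7 ^ e4 = 43
byte 7: 48 ^ 29 = 61
byte 8: d7 ^ be = 69
byte 9: b6 ^ c4 = 72
byte 10: a4 ^ cb = 6f
byte 11: 10 ^ 30 = 20

61 64 6d 69 6e 20 43 61 69 72 6f 20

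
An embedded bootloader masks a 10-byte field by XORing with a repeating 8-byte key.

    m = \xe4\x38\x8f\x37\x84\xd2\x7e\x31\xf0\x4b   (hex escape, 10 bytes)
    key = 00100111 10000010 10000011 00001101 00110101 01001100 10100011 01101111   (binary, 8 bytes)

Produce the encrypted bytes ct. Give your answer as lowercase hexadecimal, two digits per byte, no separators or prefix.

c3ba0c3ab19edd5ed7c9

The 8-byte key repeats, so the effective keystream is 27 82 83 0d 35 4c a3 6f 27 82.
byte 0: 11100100 ^ 00100111 = 11000011
byte 1: 00111000 ^ 10000010 = 10111010
byte 2: 10001111 ^ 10000011 = 00001100
byte 3: 00110111 ^ 00001101 = 00111010
byte 4: 10000100 ^ 00110101 = 10110001
byte 5: 11010010 ^ 01001100 = 10011110
byte 6: 01111110 ^ 10100011 = 11011101
byte 7: 00110001 ^ 01101111 = 01011110
byte 8: 11110000 ^ 00100111 = 11010111
byte 9: 01001011 ^ 10000010 = 11001001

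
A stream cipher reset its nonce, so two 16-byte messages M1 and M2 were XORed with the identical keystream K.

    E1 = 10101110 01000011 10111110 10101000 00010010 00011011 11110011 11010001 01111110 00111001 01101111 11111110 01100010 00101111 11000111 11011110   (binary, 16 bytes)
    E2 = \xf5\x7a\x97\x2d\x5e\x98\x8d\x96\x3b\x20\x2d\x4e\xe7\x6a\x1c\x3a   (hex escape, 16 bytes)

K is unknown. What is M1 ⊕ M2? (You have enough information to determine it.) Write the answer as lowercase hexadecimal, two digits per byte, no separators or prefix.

E1 ⊕ E2 = (M1 ⊕ K) ⊕ (M2 ⊕ K) = M1 ⊕ M2 — the shared key cancels under XOR.
10101110 XOR 11110101 = 01011011
01000011 XOR 01111010 = 00111001
10111110 XOR 10010111 = 00101001
10101000 XOR 00101101 = 10000101
00010010 XOR 01011110 = 01001100
00011011 XOR 10011000 = 10000011
11110011 XOR 10001101 = 01111110
11010001 XOR 10010110 = 01000111
01111110 XOR 00111011 = 01000101
00111001 XOR 00100000 = 00011001
01101111 XOR 00101101 = 01000010
11111110 XOR 01001110 = 10110000
01100010 XOR 11100111 = 10000101
00101111 XOR 01101010 = 01000101
11000111 XOR 00011100 = 11011011
11011110 XOR 00111010 = 11100100

5b3929854c837e47451942b08545dbe4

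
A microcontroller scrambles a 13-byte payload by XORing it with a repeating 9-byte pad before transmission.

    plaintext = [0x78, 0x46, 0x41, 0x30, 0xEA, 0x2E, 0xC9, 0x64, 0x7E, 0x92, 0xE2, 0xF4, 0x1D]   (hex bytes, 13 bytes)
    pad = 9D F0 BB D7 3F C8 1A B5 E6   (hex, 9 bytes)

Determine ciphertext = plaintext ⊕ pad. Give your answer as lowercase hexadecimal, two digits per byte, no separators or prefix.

The 9-byte key repeats, so the effective keystream is 9d f0 bb d7 3f c8 1a b5 e6 9d f0 bb d7.
byte 0: 01111000 XOR 10011101 = 11100101
byte 1: 01000110 XOR 11110000 = 10110110
byte 2: 01000001 XOR 10111011 = 11111010
byte 3: 00110000 XOR 11010111 = 11100111
byte 4: 11101010 XOR 00111111 = 11010101
byte 5: 00101110 XOR 11001000 = 11100110
byte 6: 11001001 XOR 00011010 = 11010011
byte 7: 01100100 XOR 10110101 = 11010001
byte 8: 01111110 XOR 11100110 = 10011000
byte 9: 10010010 XOR 10011101 = 00001111
byte 10: 11100010 XOR 11110000 = 00010010
byte 11: 11110100 XOR 10111011 = 01001111
byte 12: 00011101 XOR 11010111 = 11001010

e5b6fae7d5e6d3d1980f124fca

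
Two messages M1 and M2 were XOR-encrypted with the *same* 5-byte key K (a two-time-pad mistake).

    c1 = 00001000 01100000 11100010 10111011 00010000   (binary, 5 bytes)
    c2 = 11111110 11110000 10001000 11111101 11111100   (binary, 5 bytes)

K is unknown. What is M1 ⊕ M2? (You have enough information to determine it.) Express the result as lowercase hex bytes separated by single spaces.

f6 90 6a 46 ec

c1 ⊕ c2 = (M1 ⊕ K) ⊕ (M2 ⊕ K) = M1 ⊕ M2 — the shared key cancels under XOR.
08 XOR fe = f6
60 XOR f0 = 90
e2 XOR 88 = 6a
bb XOR fd = 46
10 XOR fc = ec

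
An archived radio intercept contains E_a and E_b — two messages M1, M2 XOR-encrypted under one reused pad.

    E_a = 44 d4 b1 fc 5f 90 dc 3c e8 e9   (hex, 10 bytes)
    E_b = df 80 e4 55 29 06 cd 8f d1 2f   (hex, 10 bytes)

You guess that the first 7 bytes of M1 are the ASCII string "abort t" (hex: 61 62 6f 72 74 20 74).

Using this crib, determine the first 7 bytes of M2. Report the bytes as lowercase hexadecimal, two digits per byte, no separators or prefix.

fa363adb02b665

First, E_a ⊕ E_b = (M1 ⊕ K) ⊕ (M2 ⊕ K) = M1 ⊕ M2, so the key drops out. Then M2 = (M1 ⊕ M2) ⊕ M1 over the first 7 bytes.
byte 0: (44 xor df) xor 61 = 9b xor 61 = fa
byte 1: (d4 xor 80) xor 62 = 54 xor 62 = 36
byte 2: (b1 xor e4) xor 6f = 55 xor 6f = 3a
byte 3: (fc xor 55) xor 72 = a9 xor 72 = db
byte 4: (5f xor 29) xor 74 = 76 xor 74 = 02
byte 5: (90 xor 06) xor 20 = 96 xor 20 = b6
byte 6: (dc xor cd) xor 74 = 11 xor 74 = 65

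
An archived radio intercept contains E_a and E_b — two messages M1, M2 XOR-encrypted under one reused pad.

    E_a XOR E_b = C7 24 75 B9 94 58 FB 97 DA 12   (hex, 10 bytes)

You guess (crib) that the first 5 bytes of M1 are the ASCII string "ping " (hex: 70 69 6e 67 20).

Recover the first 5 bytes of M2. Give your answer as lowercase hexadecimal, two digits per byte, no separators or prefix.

Since E_a ⊕ E_b = M1 ⊕ M2, XORing with the guessed M1 bytes yields the corresponding M2 bytes: M2 = (E_a ⊕ E_b) ⊕ M1.
199 ^ 112 = 183
 36 ^ 105 =  77
117 ^ 110 =  27
185 ^ 103 = 222
148 ^  32 = 180

b74d1bdeb4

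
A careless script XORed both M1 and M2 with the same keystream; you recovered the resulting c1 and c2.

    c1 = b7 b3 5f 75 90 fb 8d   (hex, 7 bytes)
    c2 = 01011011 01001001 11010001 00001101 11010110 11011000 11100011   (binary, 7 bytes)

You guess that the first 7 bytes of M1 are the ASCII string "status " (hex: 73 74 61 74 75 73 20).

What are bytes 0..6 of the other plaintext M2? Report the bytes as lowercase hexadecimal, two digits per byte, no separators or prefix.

9f8eef0c33504e

First, c1 ⊕ c2 = (M1 ⊕ K) ⊕ (M2 ⊕ K) = M1 ⊕ M2, so the key drops out. Then M2 = (M1 ⊕ M2) ⊕ M1 over the first 7 bytes.
byte 0: (b7 xor 5b) xor 73 = ec xor 73 = 9f
byte 1: (b3 xor 49) xor 74 = fa xor 74 = 8e
byte 2: (5f xor d1) xor 61 = 8e xor 61 = ef
byte 3: (75 xor 0d) xor 74 = 78 xor 74 = 0c
byte 4: (90 xor d6) xor 75 = 46 xor 75 = 33
byte 5: (fb xor d8) xor 73 = 23 xor 73 = 50
byte 6: (8d xor e3) xor 20 = 6e xor 20 = 4e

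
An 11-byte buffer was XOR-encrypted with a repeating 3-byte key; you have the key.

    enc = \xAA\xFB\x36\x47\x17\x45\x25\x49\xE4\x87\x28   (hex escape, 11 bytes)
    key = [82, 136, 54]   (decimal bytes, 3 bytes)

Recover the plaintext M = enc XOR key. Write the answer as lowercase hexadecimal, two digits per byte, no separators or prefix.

f87300159f7377c1d2d5a0

The 3-byte key repeats, so the effective keystream is 52 88 36 52 88 36 52 88 36 52 88.
byte 0: aa xor 52 = f8
byte 1: fb xor 88 = 73
byte 2: 36 xor 36 = 00
byte 3: 47 xor 52 = 15
byte 4: 17 xor 88 = 9f
byte 5: 45 xor 36 = 73
byte 6: 25 xor 52 = 77
byte 7: 49 xor 88 = c1
byte 8: e4 xor 36 = d2
byte 9: 87 xor 52 = d5
byte 10: 28 xor 88 = a0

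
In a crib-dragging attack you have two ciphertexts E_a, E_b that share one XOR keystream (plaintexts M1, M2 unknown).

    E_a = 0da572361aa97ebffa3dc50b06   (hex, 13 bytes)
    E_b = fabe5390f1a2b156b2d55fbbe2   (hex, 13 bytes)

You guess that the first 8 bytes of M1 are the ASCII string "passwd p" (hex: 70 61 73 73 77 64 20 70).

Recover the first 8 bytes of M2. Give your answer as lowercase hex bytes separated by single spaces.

First, E_a ⊕ E_b = (M1 ⊕ K) ⊕ (M2 ⊕ K) = M1 ⊕ M2, so the key drops out. Then M2 = (M1 ⊕ M2) ⊕ M1 over the first 8 bytes.
byte 0: (0d XOR fa) XOR 70 = f7 XOR 70 = 87
byte 1: (a5 XOR be) XOR 61 = 1b XOR 61 = 7a
byte 2: (72 XOR 53) XOR 73 = 21 XOR 73 = 52
byte 3: (36 XOR 90) XOR 73 = a6 XOR 73 = d5
byte 4: (1a XOR f1) XOR 77 = eb XOR 77 = 9c
byte 5: (a9 XOR a2) XOR 64 = 0b XOR 64 = 6f
byte 6: (7e XOR b1) XOR 20 = cf XOR 20 = ef
byte 7: (bf XOR 56) XOR 70 = e9 XOR 70 = 99

87 7a 52 d5 9c 6f ef 99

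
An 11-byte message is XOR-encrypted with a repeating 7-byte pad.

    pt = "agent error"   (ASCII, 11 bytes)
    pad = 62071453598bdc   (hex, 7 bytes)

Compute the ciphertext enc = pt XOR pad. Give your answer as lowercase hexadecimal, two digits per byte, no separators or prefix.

0360713d2dabb910757b21

The 7-byte key repeats, so the effective keystream is 62 07 14 53 59 8b dc 62 07 14 53.
byte 0: 61 XOR 62 = 03
byte 1: 67 XOR 07 = 60
byte 2: 65 XOR 14 = 71
byte 3: 6e XOR 53 = 3d
byte 4: 74 XOR 59 = 2d
byte 5: 20 XOR 8b = ab
byte 6: 65 XOR dc = b9
byte 7: 72 XOR 62 = 10
byte 8: 72 XOR 07 = 75
byte 9: 6f XOR 14 = 7b
byte 10: 72 XOR 53 = 21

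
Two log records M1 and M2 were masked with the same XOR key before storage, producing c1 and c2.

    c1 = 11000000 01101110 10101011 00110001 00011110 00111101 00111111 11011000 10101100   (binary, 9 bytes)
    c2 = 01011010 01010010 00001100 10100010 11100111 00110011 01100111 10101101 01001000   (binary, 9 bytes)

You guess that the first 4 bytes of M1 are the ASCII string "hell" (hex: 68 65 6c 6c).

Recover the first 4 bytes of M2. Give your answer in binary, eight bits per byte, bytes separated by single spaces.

First, c1 ⊕ c2 = (M1 ⊕ K) ⊕ (M2 ⊕ K) = M1 ⊕ M2, so the key drops out. Then M2 = (M1 ⊕ M2) ⊕ M1 over the first 4 bytes.
byte 0: (c0 ^ 5a) ^ 68 = 9a ^ 68 = f2
byte 1: (6e ^ 52) ^ 65 = 3c ^ 65 = 59
byte 2: (ab ^ 0c) ^ 6c = a7 ^ 6c = cb
byte 3: (31 ^ a2) ^ 6c = 93 ^ 6c = ff

11110010 01011001 11001011 11111111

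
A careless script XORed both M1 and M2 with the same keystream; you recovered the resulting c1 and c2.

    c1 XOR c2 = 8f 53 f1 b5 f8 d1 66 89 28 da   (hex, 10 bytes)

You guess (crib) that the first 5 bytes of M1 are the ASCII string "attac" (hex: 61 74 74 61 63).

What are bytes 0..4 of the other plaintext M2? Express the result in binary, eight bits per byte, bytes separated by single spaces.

Since c1 ⊕ c2 = M1 ⊕ M2, XORing with the guessed M1 bytes yields the corresponding M2 bytes: M2 = (c1 ⊕ c2) ⊕ M1.
byte 0: 10001111 ^ 01100001 = 11101110
byte 1: 01010011 ^ 01110100 = 00100111
byte 2: 11110001 ^ 01110100 = 10000101
byte 3: 10110101 ^ 01100001 = 11010100
byte 4: 11111000 ^ 01100011 = 10011011

11101110 00100111 10000101 11010100 10011011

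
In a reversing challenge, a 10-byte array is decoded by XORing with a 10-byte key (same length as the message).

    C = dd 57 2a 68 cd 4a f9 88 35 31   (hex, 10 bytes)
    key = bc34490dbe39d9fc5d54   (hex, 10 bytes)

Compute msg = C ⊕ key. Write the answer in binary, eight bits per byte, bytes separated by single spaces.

01100001 01100011 01100011 01100101 01110011 01110011 00100000 01110100 01101000 01100101

XOR is its own inverse, so applying the key byte-wise gives the result directly.
byte 0: dd XOR bc = 61
byte 1: 57 XOR 34 = 63
byte 2: 2a XOR 49 = 63
byte 3: 68 XOR 0d = 65
byte 4: cd XOR be = 73
byte 5: 4a XOR 39 = 73
byte 6: f9 XOR d9 = 20
byte 7: 88 XOR fc = 74
byte 8: 35 XOR 5d = 68
byte 9: 31 XOR 54 = 65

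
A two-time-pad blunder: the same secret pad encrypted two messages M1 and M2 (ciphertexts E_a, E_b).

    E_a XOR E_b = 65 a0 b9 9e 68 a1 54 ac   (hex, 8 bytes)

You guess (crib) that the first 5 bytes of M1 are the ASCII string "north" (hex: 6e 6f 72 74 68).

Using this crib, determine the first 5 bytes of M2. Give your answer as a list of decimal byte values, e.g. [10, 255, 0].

[11, 207, 203, 234, 0]

Since E_a ⊕ E_b = M1 ⊕ M2, XORing with the guessed M1 bytes yields the corresponding M2 bytes: M2 = (E_a ⊕ E_b) ⊕ M1.
65 XOR 6e = 0b
a0 XOR 6f = cf
b9 XOR 72 = cb
9e XOR 74 = ea
68 XOR 68 = 00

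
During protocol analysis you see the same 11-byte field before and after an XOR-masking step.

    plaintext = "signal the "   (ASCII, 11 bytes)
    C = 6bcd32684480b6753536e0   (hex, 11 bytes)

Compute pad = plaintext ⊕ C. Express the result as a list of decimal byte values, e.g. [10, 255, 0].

[24, 164, 85, 6, 37, 236, 150, 1, 93, 83, 192]

Since C = plaintext ⊕ pad, XORing both sides with plaintext gives pad = plaintext ⊕ C.
byte 0: 73 ⊕ 6b = 18
byte 1: 69 ⊕ cd = a4
byte 2: 67 ⊕ 32 = 55
byte 3: 6e ⊕ 68 = 06
byte 4: 61 ⊕ 44 = 25
byte 5: 6c ⊕ 80 = ec
byte 6: 20 ⊕ b6 = 96
byte 7: 74 ⊕ 75 = 01
byte 8: 68 ⊕ 35 = 5d
byte 9: 65 ⊕ 36 = 53
byte 10: 20 ⊕ e0 = c0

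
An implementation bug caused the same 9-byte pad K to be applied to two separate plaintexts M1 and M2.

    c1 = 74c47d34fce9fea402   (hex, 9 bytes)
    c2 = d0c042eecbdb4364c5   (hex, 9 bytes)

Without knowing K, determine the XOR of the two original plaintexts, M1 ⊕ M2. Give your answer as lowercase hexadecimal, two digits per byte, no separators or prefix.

c1 ⊕ c2 = (M1 ⊕ K) ⊕ (M2 ⊕ K) = M1 ⊕ M2 — the shared key cancels under XOR.
74 ⊕ d0 = a4
c4 ⊕ c0 = 04
7d ⊕ 42 = 3f
34 ⊕ ee = da
fc ⊕ cb = 37
e9 ⊕ db = 32
fe ⊕ 43 = bd
a4 ⊕ 64 = c0
02 ⊕ c5 = c7

a4043fda3732bdc0c7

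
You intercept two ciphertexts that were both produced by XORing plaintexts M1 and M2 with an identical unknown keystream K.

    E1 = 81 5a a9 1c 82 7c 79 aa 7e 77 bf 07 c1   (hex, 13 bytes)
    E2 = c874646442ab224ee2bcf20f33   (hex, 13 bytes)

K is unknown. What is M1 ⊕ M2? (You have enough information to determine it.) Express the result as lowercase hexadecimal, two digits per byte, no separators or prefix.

492ecd78c0d75be49ccb4d08f2

E1 ⊕ E2 = (M1 ⊕ K) ⊕ (M2 ⊕ K) = M1 ⊕ M2 — the shared key cancels under XOR.
byte 0: 10000001 XOR 11001000 = 01001001
byte 1: 01011010 XOR 01110100 = 00101110
byte 2: 10101001 XOR 01100100 = 11001101
byte 3: 00011100 XOR 01100100 = 01111000
byte 4: 10000010 XOR 01000010 = 11000000
byte 5: 01111100 XOR 10101011 = 11010111
byte 6: 01111001 XOR 00100010 = 01011011
byte 7: 10101010 XOR 01001110 = 11100100
byte 8: 01111110 XOR 11100010 = 10011100
byte 9: 01110111 XOR 10111100 = 11001011
byte 10: 10111111 XOR 11110010 = 01001101
byte 11: 00000111 XOR 00001111 = 00001000
byte 12: 11000001 XOR 00110011 = 11110010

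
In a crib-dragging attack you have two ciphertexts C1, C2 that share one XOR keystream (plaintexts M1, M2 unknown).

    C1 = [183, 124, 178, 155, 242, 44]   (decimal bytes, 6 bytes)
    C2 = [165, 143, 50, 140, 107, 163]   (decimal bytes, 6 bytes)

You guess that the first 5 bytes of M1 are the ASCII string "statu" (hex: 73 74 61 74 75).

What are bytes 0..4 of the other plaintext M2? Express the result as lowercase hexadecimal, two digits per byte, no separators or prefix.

First, C1 ⊕ C2 = (M1 ⊕ K) ⊕ (M2 ⊕ K) = M1 ⊕ M2, so the key drops out. Then M2 = (M1 ⊕ M2) ⊕ M1 over the first 5 bytes.
byte 0: (b7 ^ a5) ^ 73 = 12 ^ 73 = 61
byte 1: (7c ^ 8f) ^ 74 = f3 ^ 74 = 87
byte 2: (b2 ^ 32) ^ 61 = 80 ^ 61 = e1
byte 3: (9b ^ 8c) ^ 74 = 17 ^ 74 = 63
byte 4: (f2 ^ 6b) ^ 75 = 99 ^ 75 = ec

6187e163ec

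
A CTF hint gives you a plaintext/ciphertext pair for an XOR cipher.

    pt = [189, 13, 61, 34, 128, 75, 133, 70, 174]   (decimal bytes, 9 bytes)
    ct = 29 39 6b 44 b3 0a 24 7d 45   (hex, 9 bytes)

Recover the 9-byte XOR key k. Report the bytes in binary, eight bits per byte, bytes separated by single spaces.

Since ct = pt ⊕ k, XORing both sides with pt gives k = pt ⊕ ct.
byte 0: 10111101 xor 00101001 = 10010100
byte 1: 00001101 xor 00111001 = 00110100
byte 2: 00111101 xor 01101011 = 01010110
byte 3: 00100010 xor 01000100 = 01100110
byte 4: 10000000 xor 10110011 = 00110011
byte 5: 01001011 xor 00001010 = 01000001
byte 6: 10000101 xor 00100100 = 10100001
byte 7: 01000110 xor 01111101 = 00111011
byte 8: 10101110 xor 01000101 = 11101011

10010100 00110100 01010110 01100110 00110011 01000001 10100001 00111011 11101011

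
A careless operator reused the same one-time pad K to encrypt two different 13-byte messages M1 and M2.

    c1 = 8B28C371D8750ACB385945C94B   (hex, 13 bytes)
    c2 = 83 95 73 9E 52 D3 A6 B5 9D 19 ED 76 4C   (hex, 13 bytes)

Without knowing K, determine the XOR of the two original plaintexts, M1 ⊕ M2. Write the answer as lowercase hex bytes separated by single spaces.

08 bd b0 ef 8a a6 ac 7e a5 40 a8 bf 07

c1 ⊕ c2 = (M1 ⊕ K) ⊕ (M2 ⊕ K) = M1 ⊕ M2 — the shared key cancels under XOR.
8b xor 83 = 08
28 xor 95 = bd
c3 xor 73 = b0
71 xor 9e = ef
d8 xor 52 = 8a
75 xor d3 = a6
0a xor a6 = ac
cb xor b5 = 7e
38 xor 9d = a5
59 xor 19 = 40
45 xor ed = a8
c9 xor 76 = bf
4b xor 4c = 07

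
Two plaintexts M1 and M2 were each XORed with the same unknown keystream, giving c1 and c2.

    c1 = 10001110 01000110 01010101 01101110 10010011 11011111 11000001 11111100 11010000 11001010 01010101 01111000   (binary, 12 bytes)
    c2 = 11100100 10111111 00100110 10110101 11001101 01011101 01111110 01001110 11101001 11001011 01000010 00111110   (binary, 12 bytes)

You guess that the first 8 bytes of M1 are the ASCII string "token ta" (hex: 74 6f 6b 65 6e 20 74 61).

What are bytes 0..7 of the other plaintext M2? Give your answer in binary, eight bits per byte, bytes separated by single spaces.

00011110 10010110 00011000 10111110 00110000 10100010 11001011 11010011

First, c1 ⊕ c2 = (M1 ⊕ K) ⊕ (M2 ⊕ K) = M1 ⊕ M2, so the key drops out. Then M2 = (M1 ⊕ M2) ⊕ M1 over the first 8 bytes.
byte 0: (8e XOR e4) XOR 74 = 6a XOR 74 = 1e
byte 1: (46 XOR bf) XOR 6f = f9 XOR 6f = 96
byte 2: (55 XOR 26) XOR 6b = 73 XOR 6b = 18
byte 3: (6e XOR b5) XOR 65 = db XOR 65 = be
byte 4: (93 XOR cd) XOR 6e = 5e XOR 6e = 30
byte 5: (df XOR 5d) XOR 20 = 82 XOR 20 = a2
byte 6: (c1 XOR 7e) XOR 74 = bf XOR 74 = cb
byte 7: (fc XOR 4e) XOR 61 = b2 XOR 61 = d3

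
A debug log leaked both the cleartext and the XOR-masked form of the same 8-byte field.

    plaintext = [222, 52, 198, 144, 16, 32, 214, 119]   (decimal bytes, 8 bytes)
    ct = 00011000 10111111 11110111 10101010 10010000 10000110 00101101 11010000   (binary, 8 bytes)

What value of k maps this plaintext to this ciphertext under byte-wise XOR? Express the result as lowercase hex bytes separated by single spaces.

c6 8b 31 3a 80 a6 fb a7

Since ct = plaintext ⊕ k, XORing both sides with plaintext gives k = plaintext ⊕ ct.
byte 0: de ^ 18 = c6
byte 1: 34 ^ bf = 8b
byte 2: c6 ^ f7 = 31
byte 3: 90 ^ aa = 3a
byte 4: 10 ^ 90 = 80
byte 5: 20 ^ 86 = a6
byte 6: d6 ^ 2d = fb
byte 7: 77 ^ d0 = a7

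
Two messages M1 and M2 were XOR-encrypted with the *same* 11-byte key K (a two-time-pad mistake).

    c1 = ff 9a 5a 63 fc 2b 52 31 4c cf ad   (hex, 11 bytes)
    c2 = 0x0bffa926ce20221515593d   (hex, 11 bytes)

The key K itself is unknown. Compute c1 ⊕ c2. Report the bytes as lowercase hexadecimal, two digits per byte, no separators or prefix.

f465f345320b7024599690

c1 ⊕ c2 = (M1 ⊕ K) ⊕ (M2 ⊕ K) = M1 ⊕ M2 — the shared key cancels under XOR.
ff xor 0b = f4
9a xor ff = 65
5a xor a9 = f3
63 xor 26 = 45
fc xor ce = 32
2b xor 20 = 0b
52 xor 22 = 70
31 xor 15 = 24
4c xor 15 = 59
cf xor 59 = 96
ad xor 3d = 90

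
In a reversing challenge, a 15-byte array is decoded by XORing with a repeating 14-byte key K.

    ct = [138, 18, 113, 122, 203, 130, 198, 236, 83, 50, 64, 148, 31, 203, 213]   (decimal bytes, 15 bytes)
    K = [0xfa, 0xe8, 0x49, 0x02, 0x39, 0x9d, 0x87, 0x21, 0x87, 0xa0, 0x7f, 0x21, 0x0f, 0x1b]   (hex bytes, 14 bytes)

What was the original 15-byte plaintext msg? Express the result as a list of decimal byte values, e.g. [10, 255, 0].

[112, 250, 56, 120, 242, 31, 65, 205, 212, 146, 63, 181, 16, 208, 47]

The 14-byte key repeats, so the effective keystream is fa e8 49 02 39 9d 87 21 87 a0 7f 21 0f 1b fa.
byte 0: 138 ^ 250 = 112
byte 1:  18 ^ 232 = 250
byte 2: 113 ^  73 =  56
byte 3: 122 ^   2 = 120
byte 4: 203 ^  57 = 242
byte 5: 130 ^ 157 =  31
byte 6: 198 ^ 135 =  65
byte 7: 236 ^  33 = 205
byte 8:  83 ^ 135 = 212
byte 9:  50 ^ 160 = 146
byte 10:  64 ^ 127 =  63
byte 11: 148 ^  33 = 181
byte 12:  31 ^  15 =  16
byte 13: 203 ^  27 = 208
byte 14: 213 ^ 250 =  47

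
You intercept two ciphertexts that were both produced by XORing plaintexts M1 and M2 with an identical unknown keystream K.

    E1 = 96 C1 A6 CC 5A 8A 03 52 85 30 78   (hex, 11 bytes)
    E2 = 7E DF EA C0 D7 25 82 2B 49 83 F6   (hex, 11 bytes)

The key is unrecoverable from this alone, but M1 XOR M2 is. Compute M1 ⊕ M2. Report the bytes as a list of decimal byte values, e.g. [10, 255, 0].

[232, 30, 76, 12, 141, 175, 129, 121, 204, 179, 142]

E1 ⊕ E2 = (M1 ⊕ K) ⊕ (M2 ⊕ K) = M1 ⊕ M2 — the shared key cancels under XOR.
byte 0: 96 ^ 7e = e8
byte 1: c1 ^ df = 1e
byte 2: a6 ^ ea = 4c
byte 3: cc ^ c0 = 0c
byte 4: 5a ^ d7 = 8d
byte 5: 8a ^ 25 = af
byte 6: 03 ^ 82 = 81
byte 7: 52 ^ 2b = 79
byte 8: 85 ^ 49 = cc
byte 9: 30 ^ 83 = b3
byte 10: 78 ^ f6 = 8e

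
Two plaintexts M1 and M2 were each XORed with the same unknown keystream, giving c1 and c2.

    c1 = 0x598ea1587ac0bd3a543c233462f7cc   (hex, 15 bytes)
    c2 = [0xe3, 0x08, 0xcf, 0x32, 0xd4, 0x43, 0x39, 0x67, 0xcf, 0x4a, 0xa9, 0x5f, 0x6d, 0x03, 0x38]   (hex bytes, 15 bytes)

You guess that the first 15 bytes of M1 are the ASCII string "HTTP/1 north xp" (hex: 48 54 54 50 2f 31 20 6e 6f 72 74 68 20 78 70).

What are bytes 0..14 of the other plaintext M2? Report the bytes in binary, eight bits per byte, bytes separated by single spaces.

First, c1 ⊕ c2 = (M1 ⊕ K) ⊕ (M2 ⊕ K) = M1 ⊕ M2, so the key drops out. Then M2 = (M1 ⊕ M2) ⊕ M1 over the first 15 bytes.
byte 0: (59 xor e3) xor 48 = ba xor 48 = f2
byte 1: (8e xor 08) xor 54 = 86 xor 54 = d2
byte 2: (a1 xor cf) xor 54 = 6e xor 54 = 3a
byte 3: (58 xor 32) xor 50 = 6a xor 50 = 3a
byte 4: (7a xor d4) xor 2f = ae xor 2f = 81
byte 5: (c0 xor 43) xor 31 = 83 xor 31 = b2
byte 6: (bd xor 39) xor 20 = 84 xor 20 = a4
byte 7: (3a xor 67) xor 6e = 5d xor 6e = 33
byte 8: (54 xor cf) xor 6f = 9b xor 6f = f4
byte 9: (3c xor 4a) xor 72 = 76 xor 72 = 04
byte 10: (23 xor a9) xor 74 = 8a xor 74 = fe
byte 11: (34 xor 5f) xor 68 = 6b xor 68 = 03
byte 12: (62 xor 6d) xor 20 = 0f xor 20 = 2f
byte 13: (f7 xor 03) xor 78 = f4 xor 78 = 8c
byte 14: (cc xor 38) xor 70 = f4 xor 70 = 84

11110010 11010010 00111010 00111010 10000001 10110010 10100100 00110011 11110100 00000100 11111110 00000011 00101111 10001100 10000100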